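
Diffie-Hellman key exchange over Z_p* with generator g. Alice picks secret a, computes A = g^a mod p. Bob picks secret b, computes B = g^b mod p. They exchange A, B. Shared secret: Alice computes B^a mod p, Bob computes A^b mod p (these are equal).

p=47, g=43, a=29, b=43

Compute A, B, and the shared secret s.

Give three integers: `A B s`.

A = 43^29 mod 47  (bits of 29 = 11101)
  bit 0 = 1: r = r^2 * 43 mod 47 = 1^2 * 43 = 1*43 = 43
  bit 1 = 1: r = r^2 * 43 mod 47 = 43^2 * 43 = 16*43 = 30
  bit 2 = 1: r = r^2 * 43 mod 47 = 30^2 * 43 = 7*43 = 19
  bit 3 = 0: r = r^2 mod 47 = 19^2 = 32
  bit 4 = 1: r = r^2 * 43 mod 47 = 32^2 * 43 = 37*43 = 40
  -> A = 40
B = 43^43 mod 47  (bits of 43 = 101011)
  bit 0 = 1: r = r^2 * 43 mod 47 = 1^2 * 43 = 1*43 = 43
  bit 1 = 0: r = r^2 mod 47 = 43^2 = 16
  bit 2 = 1: r = r^2 * 43 mod 47 = 16^2 * 43 = 21*43 = 10
  bit 3 = 0: r = r^2 mod 47 = 10^2 = 6
  bit 4 = 1: r = r^2 * 43 mod 47 = 6^2 * 43 = 36*43 = 44
  bit 5 = 1: r = r^2 * 43 mod 47 = 44^2 * 43 = 9*43 = 11
  -> B = 11
s = B^a = 11^29 mod 47  (bits of 29 = 11101)
  bit 0 = 1: r = r^2 * 11 mod 47 = 1^2 * 11 = 1*11 = 11
  bit 1 = 1: r = r^2 * 11 mod 47 = 11^2 * 11 = 27*11 = 15
  bit 2 = 1: r = r^2 * 11 mod 47 = 15^2 * 11 = 37*11 = 31
  bit 3 = 0: r = r^2 mod 47 = 31^2 = 21
  bit 4 = 1: r = r^2 * 11 mod 47 = 21^2 * 11 = 18*11 = 10
  -> s = B^a = 10

Answer: 40 11 10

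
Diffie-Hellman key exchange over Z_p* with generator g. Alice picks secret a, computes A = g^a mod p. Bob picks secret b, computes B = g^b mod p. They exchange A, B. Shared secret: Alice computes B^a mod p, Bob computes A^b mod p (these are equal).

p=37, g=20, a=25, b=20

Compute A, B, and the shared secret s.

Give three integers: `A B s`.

A = 20^25 mod 37  (bits of 25 = 11001)
  bit 0 = 1: r = r^2 * 20 mod 37 = 1^2 * 20 = 1*20 = 20
  bit 1 = 1: r = r^2 * 20 mod 37 = 20^2 * 20 = 30*20 = 8
  bit 2 = 0: r = r^2 mod 37 = 8^2 = 27
  bit 3 = 0: r = r^2 mod 37 = 27^2 = 26
  bit 4 = 1: r = r^2 * 20 mod 37 = 26^2 * 20 = 10*20 = 15
  -> A = 15
B = 20^20 mod 37  (bits of 20 = 10100)
  bit 0 = 1: r = r^2 * 20 mod 37 = 1^2 * 20 = 1*20 = 20
  bit 1 = 0: r = r^2 mod 37 = 20^2 = 30
  bit 2 = 1: r = r^2 * 20 mod 37 = 30^2 * 20 = 12*20 = 18
  bit 3 = 0: r = r^2 mod 37 = 18^2 = 28
  bit 4 = 0: r = r^2 mod 37 = 28^2 = 7
  -> B = 7
s = B^a = 7^25 mod 37  (bits of 25 = 11001)
  bit 0 = 1: r = r^2 * 7 mod 37 = 1^2 * 7 = 1*7 = 7
  bit 1 = 1: r = r^2 * 7 mod 37 = 7^2 * 7 = 12*7 = 10
  bit 2 = 0: r = r^2 mod 37 = 10^2 = 26
  bit 3 = 0: r = r^2 mod 37 = 26^2 = 10
  bit 4 = 1: r = r^2 * 7 mod 37 = 10^2 * 7 = 26*7 = 34
  -> s = B^a = 34

Answer: 15 7 34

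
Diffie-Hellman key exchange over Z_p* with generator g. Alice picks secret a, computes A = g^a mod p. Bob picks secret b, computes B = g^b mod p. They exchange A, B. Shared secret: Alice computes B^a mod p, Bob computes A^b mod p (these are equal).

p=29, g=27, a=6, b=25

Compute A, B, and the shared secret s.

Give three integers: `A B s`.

Answer: 6 18 9

Derivation:
A = 27^6 mod 29  (bits of 6 = 110)
  bit 0 = 1: r = r^2 * 27 mod 29 = 1^2 * 27 = 1*27 = 27
  bit 1 = 1: r = r^2 * 27 mod 29 = 27^2 * 27 = 4*27 = 21
  bit 2 = 0: r = r^2 mod 29 = 21^2 = 6
  -> A = 6
B = 27^25 mod 29  (bits of 25 = 11001)
  bit 0 = 1: r = r^2 * 27 mod 29 = 1^2 * 27 = 1*27 = 27
  bit 1 = 1: r = r^2 * 27 mod 29 = 27^2 * 27 = 4*27 = 21
  bit 2 = 0: r = r^2 mod 29 = 21^2 = 6
  bit 3 = 0: r = r^2 mod 29 = 6^2 = 7
  bit 4 = 1: r = r^2 * 27 mod 29 = 7^2 * 27 = 20*27 = 18
  -> B = 18
s = B^a = 18^6 mod 29  (bits of 6 = 110)
  bit 0 = 1: r = r^2 * 18 mod 29 = 1^2 * 18 = 1*18 = 18
  bit 1 = 1: r = r^2 * 18 mod 29 = 18^2 * 18 = 5*18 = 3
  bit 2 = 0: r = r^2 mod 29 = 3^2 = 9
  -> s = B^a = 9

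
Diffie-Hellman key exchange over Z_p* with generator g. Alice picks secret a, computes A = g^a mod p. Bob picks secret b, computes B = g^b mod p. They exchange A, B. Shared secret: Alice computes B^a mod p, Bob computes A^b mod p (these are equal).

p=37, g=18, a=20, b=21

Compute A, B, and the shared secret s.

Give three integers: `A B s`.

Answer: 9 14 26

Derivation:
A = 18^20 mod 37  (bits of 20 = 10100)
  bit 0 = 1: r = r^2 * 18 mod 37 = 1^2 * 18 = 1*18 = 18
  bit 1 = 0: r = r^2 mod 37 = 18^2 = 28
  bit 2 = 1: r = r^2 * 18 mod 37 = 28^2 * 18 = 7*18 = 15
  bit 3 = 0: r = r^2 mod 37 = 15^2 = 3
  bit 4 = 0: r = r^2 mod 37 = 3^2 = 9
  -> A = 9
B = 18^21 mod 37  (bits of 21 = 10101)
  bit 0 = 1: r = r^2 * 18 mod 37 = 1^2 * 18 = 1*18 = 18
  bit 1 = 0: r = r^2 mod 37 = 18^2 = 28
  bit 2 = 1: r = r^2 * 18 mod 37 = 28^2 * 18 = 7*18 = 15
  bit 3 = 0: r = r^2 mod 37 = 15^2 = 3
  bit 4 = 1: r = r^2 * 18 mod 37 = 3^2 * 18 = 9*18 = 14
  -> B = 14
s = B^a = 14^20 mod 37  (bits of 20 = 10100)
  bit 0 = 1: r = r^2 * 14 mod 37 = 1^2 * 14 = 1*14 = 14
  bit 1 = 0: r = r^2 mod 37 = 14^2 = 11
  bit 2 = 1: r = r^2 * 14 mod 37 = 11^2 * 14 = 10*14 = 29
  bit 3 = 0: r = r^2 mod 37 = 29^2 = 27
  bit 4 = 0: r = r^2 mod 37 = 27^2 = 26
  -> s = B^a = 26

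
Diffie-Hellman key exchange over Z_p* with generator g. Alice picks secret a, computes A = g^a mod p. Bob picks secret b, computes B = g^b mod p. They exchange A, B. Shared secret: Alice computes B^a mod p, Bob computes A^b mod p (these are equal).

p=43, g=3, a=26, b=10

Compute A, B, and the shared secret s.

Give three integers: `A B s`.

A = 3^26 mod 43  (bits of 26 = 11010)
  bit 0 = 1: r = r^2 * 3 mod 43 = 1^2 * 3 = 1*3 = 3
  bit 1 = 1: r = r^2 * 3 mod 43 = 3^2 * 3 = 9*3 = 27
  bit 2 = 0: r = r^2 mod 43 = 27^2 = 41
  bit 3 = 1: r = r^2 * 3 mod 43 = 41^2 * 3 = 4*3 = 12
  bit 4 = 0: r = r^2 mod 43 = 12^2 = 15
  -> A = 15
B = 3^10 mod 43  (bits of 10 = 1010)
  bit 0 = 1: r = r^2 * 3 mod 43 = 1^2 * 3 = 1*3 = 3
  bit 1 = 0: r = r^2 mod 43 = 3^2 = 9
  bit 2 = 1: r = r^2 * 3 mod 43 = 9^2 * 3 = 38*3 = 28
  bit 3 = 0: r = r^2 mod 43 = 28^2 = 10
  -> B = 10
s = B^a = 10^26 mod 43  (bits of 26 = 11010)
  bit 0 = 1: r = r^2 * 10 mod 43 = 1^2 * 10 = 1*10 = 10
  bit 1 = 1: r = r^2 * 10 mod 43 = 10^2 * 10 = 14*10 = 11
  bit 2 = 0: r = r^2 mod 43 = 11^2 = 35
  bit 3 = 1: r = r^2 * 10 mod 43 = 35^2 * 10 = 21*10 = 38
  bit 4 = 0: r = r^2 mod 43 = 38^2 = 25
  -> s = B^a = 25

Answer: 15 10 25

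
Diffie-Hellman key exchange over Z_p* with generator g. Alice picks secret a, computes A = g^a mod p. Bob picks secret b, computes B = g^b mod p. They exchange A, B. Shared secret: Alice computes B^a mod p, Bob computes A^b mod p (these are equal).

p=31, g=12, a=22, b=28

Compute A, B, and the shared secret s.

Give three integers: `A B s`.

A = 12^22 mod 31  (bits of 22 = 10110)
  bit 0 = 1: r = r^2 * 12 mod 31 = 1^2 * 12 = 1*12 = 12
  bit 1 = 0: r = r^2 mod 31 = 12^2 = 20
  bit 2 = 1: r = r^2 * 12 mod 31 = 20^2 * 12 = 28*12 = 26
  bit 3 = 1: r = r^2 * 12 mod 31 = 26^2 * 12 = 25*12 = 21
  bit 4 = 0: r = r^2 mod 31 = 21^2 = 7
  -> A = 7
B = 12^28 mod 31  (bits of 28 = 11100)
  bit 0 = 1: r = r^2 * 12 mod 31 = 1^2 * 12 = 1*12 = 12
  bit 1 = 1: r = r^2 * 12 mod 31 = 12^2 * 12 = 20*12 = 23
  bit 2 = 1: r = r^2 * 12 mod 31 = 23^2 * 12 = 2*12 = 24
  bit 3 = 0: r = r^2 mod 31 = 24^2 = 18
  bit 4 = 0: r = r^2 mod 31 = 18^2 = 14
  -> B = 14
s = B^a = 14^22 mod 31  (bits of 22 = 10110)
  bit 0 = 1: r = r^2 * 14 mod 31 = 1^2 * 14 = 1*14 = 14
  bit 1 = 0: r = r^2 mod 31 = 14^2 = 10
  bit 2 = 1: r = r^2 * 14 mod 31 = 10^2 * 14 = 7*14 = 5
  bit 3 = 1: r = r^2 * 14 mod 31 = 5^2 * 14 = 25*14 = 9
  bit 4 = 0: r = r^2 mod 31 = 9^2 = 19
  -> s = B^a = 19

Answer: 7 14 19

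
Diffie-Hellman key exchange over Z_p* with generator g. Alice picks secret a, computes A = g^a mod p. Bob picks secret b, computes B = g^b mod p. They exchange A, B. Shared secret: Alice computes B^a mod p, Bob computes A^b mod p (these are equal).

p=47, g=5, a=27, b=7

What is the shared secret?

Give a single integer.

A = 5^27 mod 47  (bits of 27 = 11011)
  bit 0 = 1: r = r^2 * 5 mod 47 = 1^2 * 5 = 1*5 = 5
  bit 1 = 1: r = r^2 * 5 mod 47 = 5^2 * 5 = 25*5 = 31
  bit 2 = 0: r = r^2 mod 47 = 31^2 = 21
  bit 3 = 1: r = r^2 * 5 mod 47 = 21^2 * 5 = 18*5 = 43
  bit 4 = 1: r = r^2 * 5 mod 47 = 43^2 * 5 = 16*5 = 33
  -> A = 33
B = 5^7 mod 47  (bits of 7 = 111)
  bit 0 = 1: r = r^2 * 5 mod 47 = 1^2 * 5 = 1*5 = 5
  bit 1 = 1: r = r^2 * 5 mod 47 = 5^2 * 5 = 25*5 = 31
  bit 2 = 1: r = r^2 * 5 mod 47 = 31^2 * 5 = 21*5 = 11
  -> B = 11
s = B^a = 11^27 mod 47  (bits of 27 = 11011)
  bit 0 = 1: r = r^2 * 11 mod 47 = 1^2 * 11 = 1*11 = 11
  bit 1 = 1: r = r^2 * 11 mod 47 = 11^2 * 11 = 27*11 = 15
  bit 2 = 0: r = r^2 mod 47 = 15^2 = 37
  bit 3 = 1: r = r^2 * 11 mod 47 = 37^2 * 11 = 6*11 = 19
  bit 4 = 1: r = r^2 * 11 mod 47 = 19^2 * 11 = 32*11 = 23
  -> s = B^a = 23

Answer: 23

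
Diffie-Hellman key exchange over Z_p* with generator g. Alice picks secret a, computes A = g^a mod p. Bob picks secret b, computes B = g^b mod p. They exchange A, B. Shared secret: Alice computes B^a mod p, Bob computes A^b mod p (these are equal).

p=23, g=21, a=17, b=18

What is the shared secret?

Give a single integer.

Answer: 6

Derivation:
A = 21^17 mod 23  (bits of 17 = 10001)
  bit 0 = 1: r = r^2 * 21 mod 23 = 1^2 * 21 = 1*21 = 21
  bit 1 = 0: r = r^2 mod 23 = 21^2 = 4
  bit 2 = 0: r = r^2 mod 23 = 4^2 = 16
  bit 3 = 0: r = r^2 mod 23 = 16^2 = 3
  bit 4 = 1: r = r^2 * 21 mod 23 = 3^2 * 21 = 9*21 = 5
  -> A = 5
B = 21^18 mod 23  (bits of 18 = 10010)
  bit 0 = 1: r = r^2 * 21 mod 23 = 1^2 * 21 = 1*21 = 21
  bit 1 = 0: r = r^2 mod 23 = 21^2 = 4
  bit 2 = 0: r = r^2 mod 23 = 4^2 = 16
  bit 3 = 1: r = r^2 * 21 mod 23 = 16^2 * 21 = 3*21 = 17
  bit 4 = 0: r = r^2 mod 23 = 17^2 = 13
  -> B = 13
s = B^a = 13^17 mod 23  (bits of 17 = 10001)
  bit 0 = 1: r = r^2 * 13 mod 23 = 1^2 * 13 = 1*13 = 13
  bit 1 = 0: r = r^2 mod 23 = 13^2 = 8
  bit 2 = 0: r = r^2 mod 23 = 8^2 = 18
  bit 3 = 0: r = r^2 mod 23 = 18^2 = 2
  bit 4 = 1: r = r^2 * 13 mod 23 = 2^2 * 13 = 4*13 = 6
  -> s = B^a = 6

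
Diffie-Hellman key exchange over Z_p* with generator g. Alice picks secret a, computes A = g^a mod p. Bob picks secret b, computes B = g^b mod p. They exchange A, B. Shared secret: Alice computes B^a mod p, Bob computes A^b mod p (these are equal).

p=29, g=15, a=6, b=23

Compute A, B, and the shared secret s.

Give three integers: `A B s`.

Answer: 5 3 4

Derivation:
A = 15^6 mod 29  (bits of 6 = 110)
  bit 0 = 1: r = r^2 * 15 mod 29 = 1^2 * 15 = 1*15 = 15
  bit 1 = 1: r = r^2 * 15 mod 29 = 15^2 * 15 = 22*15 = 11
  bit 2 = 0: r = r^2 mod 29 = 11^2 = 5
  -> A = 5
B = 15^23 mod 29  (bits of 23 = 10111)
  bit 0 = 1: r = r^2 * 15 mod 29 = 1^2 * 15 = 1*15 = 15
  bit 1 = 0: r = r^2 mod 29 = 15^2 = 22
  bit 2 = 1: r = r^2 * 15 mod 29 = 22^2 * 15 = 20*15 = 10
  bit 3 = 1: r = r^2 * 15 mod 29 = 10^2 * 15 = 13*15 = 21
  bit 4 = 1: r = r^2 * 15 mod 29 = 21^2 * 15 = 6*15 = 3
  -> B = 3
s = B^a = 3^6 mod 29  (bits of 6 = 110)
  bit 0 = 1: r = r^2 * 3 mod 29 = 1^2 * 3 = 1*3 = 3
  bit 1 = 1: r = r^2 * 3 mod 29 = 3^2 * 3 = 9*3 = 27
  bit 2 = 0: r = r^2 mod 29 = 27^2 = 4
  -> s = B^a = 4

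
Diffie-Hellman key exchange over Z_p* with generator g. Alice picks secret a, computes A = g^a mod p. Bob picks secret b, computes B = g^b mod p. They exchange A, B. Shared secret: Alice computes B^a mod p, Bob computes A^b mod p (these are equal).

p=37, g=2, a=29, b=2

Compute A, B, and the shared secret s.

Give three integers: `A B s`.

A = 2^29 mod 37  (bits of 29 = 11101)
  bit 0 = 1: r = r^2 * 2 mod 37 = 1^2 * 2 = 1*2 = 2
  bit 1 = 1: r = r^2 * 2 mod 37 = 2^2 * 2 = 4*2 = 8
  bit 2 = 1: r = r^2 * 2 mod 37 = 8^2 * 2 = 27*2 = 17
  bit 3 = 0: r = r^2 mod 37 = 17^2 = 30
  bit 4 = 1: r = r^2 * 2 mod 37 = 30^2 * 2 = 12*2 = 24
  -> A = 24
B = 2^2 mod 37  (bits of 2 = 10)
  bit 0 = 1: r = r^2 * 2 mod 37 = 1^2 * 2 = 1*2 = 2
  bit 1 = 0: r = r^2 mod 37 = 2^2 = 4
  -> B = 4
s = B^a = 4^29 mod 37  (bits of 29 = 11101)
  bit 0 = 1: r = r^2 * 4 mod 37 = 1^2 * 4 = 1*4 = 4
  bit 1 = 1: r = r^2 * 4 mod 37 = 4^2 * 4 = 16*4 = 27
  bit 2 = 1: r = r^2 * 4 mod 37 = 27^2 * 4 = 26*4 = 30
  bit 3 = 0: r = r^2 mod 37 = 30^2 = 12
  bit 4 = 1: r = r^2 * 4 mod 37 = 12^2 * 4 = 33*4 = 21
  -> s = B^a = 21

Answer: 24 4 21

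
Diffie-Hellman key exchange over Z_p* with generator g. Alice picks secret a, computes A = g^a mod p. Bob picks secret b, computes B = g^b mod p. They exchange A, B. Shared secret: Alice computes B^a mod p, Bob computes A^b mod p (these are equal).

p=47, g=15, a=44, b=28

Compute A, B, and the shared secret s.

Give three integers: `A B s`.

Answer: 14 4 3

Derivation:
A = 15^44 mod 47  (bits of 44 = 101100)
  bit 0 = 1: r = r^2 * 15 mod 47 = 1^2 * 15 = 1*15 = 15
  bit 1 = 0: r = r^2 mod 47 = 15^2 = 37
  bit 2 = 1: r = r^2 * 15 mod 47 = 37^2 * 15 = 6*15 = 43
  bit 3 = 1: r = r^2 * 15 mod 47 = 43^2 * 15 = 16*15 = 5
  bit 4 = 0: r = r^2 mod 47 = 5^2 = 25
  bit 5 = 0: r = r^2 mod 47 = 25^2 = 14
  -> A = 14
B = 15^28 mod 47  (bits of 28 = 11100)
  bit 0 = 1: r = r^2 * 15 mod 47 = 1^2 * 15 = 1*15 = 15
  bit 1 = 1: r = r^2 * 15 mod 47 = 15^2 * 15 = 37*15 = 38
  bit 2 = 1: r = r^2 * 15 mod 47 = 38^2 * 15 = 34*15 = 40
  bit 3 = 0: r = r^2 mod 47 = 40^2 = 2
  bit 4 = 0: r = r^2 mod 47 = 2^2 = 4
  -> B = 4
s = B^a = 4^44 mod 47  (bits of 44 = 101100)
  bit 0 = 1: r = r^2 * 4 mod 47 = 1^2 * 4 = 1*4 = 4
  bit 1 = 0: r = r^2 mod 47 = 4^2 = 16
  bit 2 = 1: r = r^2 * 4 mod 47 = 16^2 * 4 = 21*4 = 37
  bit 3 = 1: r = r^2 * 4 mod 47 = 37^2 * 4 = 6*4 = 24
  bit 4 = 0: r = r^2 mod 47 = 24^2 = 12
  bit 5 = 0: r = r^2 mod 47 = 12^2 = 3
  -> s = B^a = 3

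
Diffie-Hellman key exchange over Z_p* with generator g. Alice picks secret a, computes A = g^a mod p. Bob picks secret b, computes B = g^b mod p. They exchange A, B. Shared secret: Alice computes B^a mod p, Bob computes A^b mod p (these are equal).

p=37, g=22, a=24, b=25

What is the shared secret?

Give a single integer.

A = 22^24 mod 37  (bits of 24 = 11000)
  bit 0 = 1: r = r^2 * 22 mod 37 = 1^2 * 22 = 1*22 = 22
  bit 1 = 1: r = r^2 * 22 mod 37 = 22^2 * 22 = 3*22 = 29
  bit 2 = 0: r = r^2 mod 37 = 29^2 = 27
  bit 3 = 0: r = r^2 mod 37 = 27^2 = 26
  bit 4 = 0: r = r^2 mod 37 = 26^2 = 10
  -> A = 10
B = 22^25 mod 37  (bits of 25 = 11001)
  bit 0 = 1: r = r^2 * 22 mod 37 = 1^2 * 22 = 1*22 = 22
  bit 1 = 1: r = r^2 * 22 mod 37 = 22^2 * 22 = 3*22 = 29
  bit 2 = 0: r = r^2 mod 37 = 29^2 = 27
  bit 3 = 0: r = r^2 mod 37 = 27^2 = 26
  bit 4 = 1: r = r^2 * 22 mod 37 = 26^2 * 22 = 10*22 = 35
  -> B = 35
s = B^a = 35^24 mod 37  (bits of 24 = 11000)
  bit 0 = 1: r = r^2 * 35 mod 37 = 1^2 * 35 = 1*35 = 35
  bit 1 = 1: r = r^2 * 35 mod 37 = 35^2 * 35 = 4*35 = 29
  bit 2 = 0: r = r^2 mod 37 = 29^2 = 27
  bit 3 = 0: r = r^2 mod 37 = 27^2 = 26
  bit 4 = 0: r = r^2 mod 37 = 26^2 = 10
  -> s = B^a = 10

Answer: 10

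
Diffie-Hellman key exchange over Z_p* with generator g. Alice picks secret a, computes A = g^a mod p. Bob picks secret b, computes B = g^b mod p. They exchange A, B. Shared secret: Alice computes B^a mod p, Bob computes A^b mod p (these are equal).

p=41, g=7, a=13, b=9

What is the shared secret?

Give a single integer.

A = 7^13 mod 41  (bits of 13 = 1101)
  bit 0 = 1: r = r^2 * 7 mod 41 = 1^2 * 7 = 1*7 = 7
  bit 1 = 1: r = r^2 * 7 mod 41 = 7^2 * 7 = 8*7 = 15
  bit 2 = 0: r = r^2 mod 41 = 15^2 = 20
  bit 3 = 1: r = r^2 * 7 mod 41 = 20^2 * 7 = 31*7 = 12
  -> A = 12
B = 7^9 mod 41  (bits of 9 = 1001)
  bit 0 = 1: r = r^2 * 7 mod 41 = 1^2 * 7 = 1*7 = 7
  bit 1 = 0: r = r^2 mod 41 = 7^2 = 8
  bit 2 = 0: r = r^2 mod 41 = 8^2 = 23
  bit 3 = 1: r = r^2 * 7 mod 41 = 23^2 * 7 = 37*7 = 13
  -> B = 13
s = B^a = 13^13 mod 41  (bits of 13 = 1101)
  bit 0 = 1: r = r^2 * 13 mod 41 = 1^2 * 13 = 1*13 = 13
  bit 1 = 1: r = r^2 * 13 mod 41 = 13^2 * 13 = 5*13 = 24
  bit 2 = 0: r = r^2 mod 41 = 24^2 = 2
  bit 3 = 1: r = r^2 * 13 mod 41 = 2^2 * 13 = 4*13 = 11
  -> s = B^a = 11

Answer: 11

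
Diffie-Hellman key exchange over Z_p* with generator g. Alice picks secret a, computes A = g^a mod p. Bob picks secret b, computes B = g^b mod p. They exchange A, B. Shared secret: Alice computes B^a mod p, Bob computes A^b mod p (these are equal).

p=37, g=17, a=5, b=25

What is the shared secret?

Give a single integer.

A = 17^5 mod 37  (bits of 5 = 101)
  bit 0 = 1: r = r^2 * 17 mod 37 = 1^2 * 17 = 1*17 = 17
  bit 1 = 0: r = r^2 mod 37 = 17^2 = 30
  bit 2 = 1: r = r^2 * 17 mod 37 = 30^2 * 17 = 12*17 = 19
  -> A = 19
B = 17^25 mod 37  (bits of 25 = 11001)
  bit 0 = 1: r = r^2 * 17 mod 37 = 1^2 * 17 = 1*17 = 17
  bit 1 = 1: r = r^2 * 17 mod 37 = 17^2 * 17 = 30*17 = 29
  bit 2 = 0: r = r^2 mod 37 = 29^2 = 27
  bit 3 = 0: r = r^2 mod 37 = 27^2 = 26
  bit 4 = 1: r = r^2 * 17 mod 37 = 26^2 * 17 = 10*17 = 22
  -> B = 22
s = B^a = 22^5 mod 37  (bits of 5 = 101)
  bit 0 = 1: r = r^2 * 22 mod 37 = 1^2 * 22 = 1*22 = 22
  bit 1 = 0: r = r^2 mod 37 = 22^2 = 3
  bit 2 = 1: r = r^2 * 22 mod 37 = 3^2 * 22 = 9*22 = 13
  -> s = B^a = 13

Answer: 13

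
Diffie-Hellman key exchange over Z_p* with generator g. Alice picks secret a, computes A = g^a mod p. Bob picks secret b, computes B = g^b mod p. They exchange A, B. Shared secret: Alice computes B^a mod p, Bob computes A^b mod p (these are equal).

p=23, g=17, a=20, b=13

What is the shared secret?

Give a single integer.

Answer: 3

Derivation:
A = 17^20 mod 23  (bits of 20 = 10100)
  bit 0 = 1: r = r^2 * 17 mod 23 = 1^2 * 17 = 1*17 = 17
  bit 1 = 0: r = r^2 mod 23 = 17^2 = 13
  bit 2 = 1: r = r^2 * 17 mod 23 = 13^2 * 17 = 8*17 = 21
  bit 3 = 0: r = r^2 mod 23 = 21^2 = 4
  bit 4 = 0: r = r^2 mod 23 = 4^2 = 16
  -> A = 16
B = 17^13 mod 23  (bits of 13 = 1101)
  bit 0 = 1: r = r^2 * 17 mod 23 = 1^2 * 17 = 1*17 = 17
  bit 1 = 1: r = r^2 * 17 mod 23 = 17^2 * 17 = 13*17 = 14
  bit 2 = 0: r = r^2 mod 23 = 14^2 = 12
  bit 3 = 1: r = r^2 * 17 mod 23 = 12^2 * 17 = 6*17 = 10
  -> B = 10
s = B^a = 10^20 mod 23  (bits of 20 = 10100)
  bit 0 = 1: r = r^2 * 10 mod 23 = 1^2 * 10 = 1*10 = 10
  bit 1 = 0: r = r^2 mod 23 = 10^2 = 8
  bit 2 = 1: r = r^2 * 10 mod 23 = 8^2 * 10 = 18*10 = 19
  bit 3 = 0: r = r^2 mod 23 = 19^2 = 16
  bit 4 = 0: r = r^2 mod 23 = 16^2 = 3
  -> s = B^a = 3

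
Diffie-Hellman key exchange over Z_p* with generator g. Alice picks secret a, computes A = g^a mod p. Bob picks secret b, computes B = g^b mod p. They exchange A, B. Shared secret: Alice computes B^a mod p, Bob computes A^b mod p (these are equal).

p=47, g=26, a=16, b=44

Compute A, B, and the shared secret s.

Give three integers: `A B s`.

A = 26^16 mod 47  (bits of 16 = 10000)
  bit 0 = 1: r = r^2 * 26 mod 47 = 1^2 * 26 = 1*26 = 26
  bit 1 = 0: r = r^2 mod 47 = 26^2 = 18
  bit 2 = 0: r = r^2 mod 47 = 18^2 = 42
  bit 3 = 0: r = r^2 mod 47 = 42^2 = 25
  bit 4 = 0: r = r^2 mod 47 = 25^2 = 14
  -> A = 14
B = 26^44 mod 47  (bits of 44 = 101100)
  bit 0 = 1: r = r^2 * 26 mod 47 = 1^2 * 26 = 1*26 = 26
  bit 1 = 0: r = r^2 mod 47 = 26^2 = 18
  bit 2 = 1: r = r^2 * 26 mod 47 = 18^2 * 26 = 42*26 = 11
  bit 3 = 1: r = r^2 * 26 mod 47 = 11^2 * 26 = 27*26 = 44
  bit 4 = 0: r = r^2 mod 47 = 44^2 = 9
  bit 5 = 0: r = r^2 mod 47 = 9^2 = 34
  -> B = 34
s = B^a = 34^16 mod 47  (bits of 16 = 10000)
  bit 0 = 1: r = r^2 * 34 mod 47 = 1^2 * 34 = 1*34 = 34
  bit 1 = 0: r = r^2 mod 47 = 34^2 = 28
  bit 2 = 0: r = r^2 mod 47 = 28^2 = 32
  bit 3 = 0: r = r^2 mod 47 = 32^2 = 37
  bit 4 = 0: r = r^2 mod 47 = 37^2 = 6
  -> s = B^a = 6

Answer: 14 34 6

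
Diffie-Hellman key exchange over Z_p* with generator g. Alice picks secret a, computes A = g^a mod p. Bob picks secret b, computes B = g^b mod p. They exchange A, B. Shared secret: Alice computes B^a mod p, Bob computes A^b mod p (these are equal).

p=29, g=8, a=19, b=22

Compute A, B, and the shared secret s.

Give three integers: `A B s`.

Answer: 2 9 5

Derivation:
A = 8^19 mod 29  (bits of 19 = 10011)
  bit 0 = 1: r = r^2 * 8 mod 29 = 1^2 * 8 = 1*8 = 8
  bit 1 = 0: r = r^2 mod 29 = 8^2 = 6
  bit 2 = 0: r = r^2 mod 29 = 6^2 = 7
  bit 3 = 1: r = r^2 * 8 mod 29 = 7^2 * 8 = 20*8 = 15
  bit 4 = 1: r = r^2 * 8 mod 29 = 15^2 * 8 = 22*8 = 2
  -> A = 2
B = 8^22 mod 29  (bits of 22 = 10110)
  bit 0 = 1: r = r^2 * 8 mod 29 = 1^2 * 8 = 1*8 = 8
  bit 1 = 0: r = r^2 mod 29 = 8^2 = 6
  bit 2 = 1: r = r^2 * 8 mod 29 = 6^2 * 8 = 7*8 = 27
  bit 3 = 1: r = r^2 * 8 mod 29 = 27^2 * 8 = 4*8 = 3
  bit 4 = 0: r = r^2 mod 29 = 3^2 = 9
  -> B = 9
s = B^a = 9^19 mod 29  (bits of 19 = 10011)
  bit 0 = 1: r = r^2 * 9 mod 29 = 1^2 * 9 = 1*9 = 9
  bit 1 = 0: r = r^2 mod 29 = 9^2 = 23
  bit 2 = 0: r = r^2 mod 29 = 23^2 = 7
  bit 3 = 1: r = r^2 * 9 mod 29 = 7^2 * 9 = 20*9 = 6
  bit 4 = 1: r = r^2 * 9 mod 29 = 6^2 * 9 = 7*9 = 5
  -> s = B^a = 5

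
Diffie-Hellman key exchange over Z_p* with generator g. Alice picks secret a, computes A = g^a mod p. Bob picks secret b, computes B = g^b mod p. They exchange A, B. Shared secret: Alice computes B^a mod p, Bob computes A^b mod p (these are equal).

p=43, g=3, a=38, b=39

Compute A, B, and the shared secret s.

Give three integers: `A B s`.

Answer: 17 8 4

Derivation:
A = 3^38 mod 43  (bits of 38 = 100110)
  bit 0 = 1: r = r^2 * 3 mod 43 = 1^2 * 3 = 1*3 = 3
  bit 1 = 0: r = r^2 mod 43 = 3^2 = 9
  bit 2 = 0: r = r^2 mod 43 = 9^2 = 38
  bit 3 = 1: r = r^2 * 3 mod 43 = 38^2 * 3 = 25*3 = 32
  bit 4 = 1: r = r^2 * 3 mod 43 = 32^2 * 3 = 35*3 = 19
  bit 5 = 0: r = r^2 mod 43 = 19^2 = 17
  -> A = 17
B = 3^39 mod 43  (bits of 39 = 100111)
  bit 0 = 1: r = r^2 * 3 mod 43 = 1^2 * 3 = 1*3 = 3
  bit 1 = 0: r = r^2 mod 43 = 3^2 = 9
  bit 2 = 0: r = r^2 mod 43 = 9^2 = 38
  bit 3 = 1: r = r^2 * 3 mod 43 = 38^2 * 3 = 25*3 = 32
  bit 4 = 1: r = r^2 * 3 mod 43 = 32^2 * 3 = 35*3 = 19
  bit 5 = 1: r = r^2 * 3 mod 43 = 19^2 * 3 = 17*3 = 8
  -> B = 8
s = B^a = 8^38 mod 43  (bits of 38 = 100110)
  bit 0 = 1: r = r^2 * 8 mod 43 = 1^2 * 8 = 1*8 = 8
  bit 1 = 0: r = r^2 mod 43 = 8^2 = 21
  bit 2 = 0: r = r^2 mod 43 = 21^2 = 11
  bit 3 = 1: r = r^2 * 8 mod 43 = 11^2 * 8 = 35*8 = 22
  bit 4 = 1: r = r^2 * 8 mod 43 = 22^2 * 8 = 11*8 = 2
  bit 5 = 0: r = r^2 mod 43 = 2^2 = 4
  -> s = B^a = 4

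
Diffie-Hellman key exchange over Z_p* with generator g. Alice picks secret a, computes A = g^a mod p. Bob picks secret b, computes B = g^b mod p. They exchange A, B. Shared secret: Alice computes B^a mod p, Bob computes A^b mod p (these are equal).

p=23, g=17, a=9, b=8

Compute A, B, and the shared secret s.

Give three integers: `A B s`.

Answer: 7 18 12

Derivation:
A = 17^9 mod 23  (bits of 9 = 1001)
  bit 0 = 1: r = r^2 * 17 mod 23 = 1^2 * 17 = 1*17 = 17
  bit 1 = 0: r = r^2 mod 23 = 17^2 = 13
  bit 2 = 0: r = r^2 mod 23 = 13^2 = 8
  bit 3 = 1: r = r^2 * 17 mod 23 = 8^2 * 17 = 18*17 = 7
  -> A = 7
B = 17^8 mod 23  (bits of 8 = 1000)
  bit 0 = 1: r = r^2 * 17 mod 23 = 1^2 * 17 = 1*17 = 17
  bit 1 = 0: r = r^2 mod 23 = 17^2 = 13
  bit 2 = 0: r = r^2 mod 23 = 13^2 = 8
  bit 3 = 0: r = r^2 mod 23 = 8^2 = 18
  -> B = 18
s = B^a = 18^9 mod 23  (bits of 9 = 1001)
  bit 0 = 1: r = r^2 * 18 mod 23 = 1^2 * 18 = 1*18 = 18
  bit 1 = 0: r = r^2 mod 23 = 18^2 = 2
  bit 2 = 0: r = r^2 mod 23 = 2^2 = 4
  bit 3 = 1: r = r^2 * 18 mod 23 = 4^2 * 18 = 16*18 = 12
  -> s = B^a = 12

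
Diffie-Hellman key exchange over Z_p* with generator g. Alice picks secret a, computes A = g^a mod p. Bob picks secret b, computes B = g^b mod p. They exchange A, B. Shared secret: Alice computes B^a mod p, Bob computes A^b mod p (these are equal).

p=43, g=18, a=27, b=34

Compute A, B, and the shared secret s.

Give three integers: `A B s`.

Answer: 2 14 21

Derivation:
A = 18^27 mod 43  (bits of 27 = 11011)
  bit 0 = 1: r = r^2 * 18 mod 43 = 1^2 * 18 = 1*18 = 18
  bit 1 = 1: r = r^2 * 18 mod 43 = 18^2 * 18 = 23*18 = 27
  bit 2 = 0: r = r^2 mod 43 = 27^2 = 41
  bit 3 = 1: r = r^2 * 18 mod 43 = 41^2 * 18 = 4*18 = 29
  bit 4 = 1: r = r^2 * 18 mod 43 = 29^2 * 18 = 24*18 = 2
  -> A = 2
B = 18^34 mod 43  (bits of 34 = 100010)
  bit 0 = 1: r = r^2 * 18 mod 43 = 1^2 * 18 = 1*18 = 18
  bit 1 = 0: r = r^2 mod 43 = 18^2 = 23
  bit 2 = 0: r = r^2 mod 43 = 23^2 = 13
  bit 3 = 0: r = r^2 mod 43 = 13^2 = 40
  bit 4 = 1: r = r^2 * 18 mod 43 = 40^2 * 18 = 9*18 = 33
  bit 5 = 0: r = r^2 mod 43 = 33^2 = 14
  -> B = 14
s = B^a = 14^27 mod 43  (bits of 27 = 11011)
  bit 0 = 1: r = r^2 * 14 mod 43 = 1^2 * 14 = 1*14 = 14
  bit 1 = 1: r = r^2 * 14 mod 43 = 14^2 * 14 = 24*14 = 35
  bit 2 = 0: r = r^2 mod 43 = 35^2 = 21
  bit 3 = 1: r = r^2 * 14 mod 43 = 21^2 * 14 = 11*14 = 25
  bit 4 = 1: r = r^2 * 14 mod 43 = 25^2 * 14 = 23*14 = 21
  -> s = B^a = 21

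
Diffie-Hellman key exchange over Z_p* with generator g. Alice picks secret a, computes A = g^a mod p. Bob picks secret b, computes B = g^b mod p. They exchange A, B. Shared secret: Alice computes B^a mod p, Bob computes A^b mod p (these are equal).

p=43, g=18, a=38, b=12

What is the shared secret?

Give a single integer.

A = 18^38 mod 43  (bits of 38 = 100110)
  bit 0 = 1: r = r^2 * 18 mod 43 = 1^2 * 18 = 1*18 = 18
  bit 1 = 0: r = r^2 mod 43 = 18^2 = 23
  bit 2 = 0: r = r^2 mod 43 = 23^2 = 13
  bit 3 = 1: r = r^2 * 18 mod 43 = 13^2 * 18 = 40*18 = 32
  bit 4 = 1: r = r^2 * 18 mod 43 = 32^2 * 18 = 35*18 = 28
  bit 5 = 0: r = r^2 mod 43 = 28^2 = 10
  -> A = 10
B = 18^12 mod 43  (bits of 12 = 1100)
  bit 0 = 1: r = r^2 * 18 mod 43 = 1^2 * 18 = 1*18 = 18
  bit 1 = 1: r = r^2 * 18 mod 43 = 18^2 * 18 = 23*18 = 27
  bit 2 = 0: r = r^2 mod 43 = 27^2 = 41
  bit 3 = 0: r = r^2 mod 43 = 41^2 = 4
  -> B = 4
s = B^a = 4^38 mod 43  (bits of 38 = 100110)
  bit 0 = 1: r = r^2 * 4 mod 43 = 1^2 * 4 = 1*4 = 4
  bit 1 = 0: r = r^2 mod 43 = 4^2 = 16
  bit 2 = 0: r = r^2 mod 43 = 16^2 = 41
  bit 3 = 1: r = r^2 * 4 mod 43 = 41^2 * 4 = 4*4 = 16
  bit 4 = 1: r = r^2 * 4 mod 43 = 16^2 * 4 = 41*4 = 35
  bit 5 = 0: r = r^2 mod 43 = 35^2 = 21
  -> s = B^a = 21

Answer: 21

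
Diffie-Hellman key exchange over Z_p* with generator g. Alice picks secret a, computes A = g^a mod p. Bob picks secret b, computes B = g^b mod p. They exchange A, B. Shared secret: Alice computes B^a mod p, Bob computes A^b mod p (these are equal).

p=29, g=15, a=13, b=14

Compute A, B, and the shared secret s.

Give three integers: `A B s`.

A = 15^13 mod 29  (bits of 13 = 1101)
  bit 0 = 1: r = r^2 * 15 mod 29 = 1^2 * 15 = 1*15 = 15
  bit 1 = 1: r = r^2 * 15 mod 29 = 15^2 * 15 = 22*15 = 11
  bit 2 = 0: r = r^2 mod 29 = 11^2 = 5
  bit 3 = 1: r = r^2 * 15 mod 29 = 5^2 * 15 = 25*15 = 27
  -> A = 27
B = 15^14 mod 29  (bits of 14 = 1110)
  bit 0 = 1: r = r^2 * 15 mod 29 = 1^2 * 15 = 1*15 = 15
  bit 1 = 1: r = r^2 * 15 mod 29 = 15^2 * 15 = 22*15 = 11
  bit 2 = 1: r = r^2 * 15 mod 29 = 11^2 * 15 = 5*15 = 17
  bit 3 = 0: r = r^2 mod 29 = 17^2 = 28
  -> B = 28
s = B^a = 28^13 mod 29  (bits of 13 = 1101)
  bit 0 = 1: r = r^2 * 28 mod 29 = 1^2 * 28 = 1*28 = 28
  bit 1 = 1: r = r^2 * 28 mod 29 = 28^2 * 28 = 1*28 = 28
  bit 2 = 0: r = r^2 mod 29 = 28^2 = 1
  bit 3 = 1: r = r^2 * 28 mod 29 = 1^2 * 28 = 1*28 = 28
  -> s = B^a = 28

Answer: 27 28 28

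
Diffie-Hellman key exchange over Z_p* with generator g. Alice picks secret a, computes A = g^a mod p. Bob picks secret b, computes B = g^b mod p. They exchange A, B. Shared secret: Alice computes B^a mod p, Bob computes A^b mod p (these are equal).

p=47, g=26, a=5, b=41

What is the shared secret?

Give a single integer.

A = 26^5 mod 47  (bits of 5 = 101)
  bit 0 = 1: r = r^2 * 26 mod 47 = 1^2 * 26 = 1*26 = 26
  bit 1 = 0: r = r^2 mod 47 = 26^2 = 18
  bit 2 = 1: r = r^2 * 26 mod 47 = 18^2 * 26 = 42*26 = 11
  -> A = 11
B = 26^41 mod 47  (bits of 41 = 101001)
  bit 0 = 1: r = r^2 * 26 mod 47 = 1^2 * 26 = 1*26 = 26
  bit 1 = 0: r = r^2 mod 47 = 26^2 = 18
  bit 2 = 1: r = r^2 * 26 mod 47 = 18^2 * 26 = 42*26 = 11
  bit 3 = 0: r = r^2 mod 47 = 11^2 = 27
  bit 4 = 0: r = r^2 mod 47 = 27^2 = 24
  bit 5 = 1: r = r^2 * 26 mod 47 = 24^2 * 26 = 12*26 = 30
  -> B = 30
s = B^a = 30^5 mod 47  (bits of 5 = 101)
  bit 0 = 1: r = r^2 * 30 mod 47 = 1^2 * 30 = 1*30 = 30
  bit 1 = 0: r = r^2 mod 47 = 30^2 = 7
  bit 2 = 1: r = r^2 * 30 mod 47 = 7^2 * 30 = 2*30 = 13
  -> s = B^a = 13

Answer: 13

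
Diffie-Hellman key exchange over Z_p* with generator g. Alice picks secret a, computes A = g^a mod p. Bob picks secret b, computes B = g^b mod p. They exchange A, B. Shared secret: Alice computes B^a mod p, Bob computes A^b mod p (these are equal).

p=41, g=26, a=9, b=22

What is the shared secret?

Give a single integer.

A = 26^9 mod 41  (bits of 9 = 1001)
  bit 0 = 1: r = r^2 * 26 mod 41 = 1^2 * 26 = 1*26 = 26
  bit 1 = 0: r = r^2 mod 41 = 26^2 = 20
  bit 2 = 0: r = r^2 mod 41 = 20^2 = 31
  bit 3 = 1: r = r^2 * 26 mod 41 = 31^2 * 26 = 18*26 = 17
  -> A = 17
B = 26^22 mod 41  (bits of 22 = 10110)
  bit 0 = 1: r = r^2 * 26 mod 41 = 1^2 * 26 = 1*26 = 26
  bit 1 = 0: r = r^2 mod 41 = 26^2 = 20
  bit 2 = 1: r = r^2 * 26 mod 41 = 20^2 * 26 = 31*26 = 27
  bit 3 = 1: r = r^2 * 26 mod 41 = 27^2 * 26 = 32*26 = 12
  bit 4 = 0: r = r^2 mod 41 = 12^2 = 21
  -> B = 21
s = B^a = 21^9 mod 41  (bits of 9 = 1001)
  bit 0 = 1: r = r^2 * 21 mod 41 = 1^2 * 21 = 1*21 = 21
  bit 1 = 0: r = r^2 mod 41 = 21^2 = 31
  bit 2 = 0: r = r^2 mod 41 = 31^2 = 18
  bit 3 = 1: r = r^2 * 21 mod 41 = 18^2 * 21 = 37*21 = 39
  -> s = B^a = 39

Answer: 39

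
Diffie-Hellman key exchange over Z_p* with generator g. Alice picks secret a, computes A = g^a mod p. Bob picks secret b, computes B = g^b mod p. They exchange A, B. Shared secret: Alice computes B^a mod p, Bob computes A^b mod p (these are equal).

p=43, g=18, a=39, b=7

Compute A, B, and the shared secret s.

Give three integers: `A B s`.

Answer: 8 7 42

Derivation:
A = 18^39 mod 43  (bits of 39 = 100111)
  bit 0 = 1: r = r^2 * 18 mod 43 = 1^2 * 18 = 1*18 = 18
  bit 1 = 0: r = r^2 mod 43 = 18^2 = 23
  bit 2 = 0: r = r^2 mod 43 = 23^2 = 13
  bit 3 = 1: r = r^2 * 18 mod 43 = 13^2 * 18 = 40*18 = 32
  bit 4 = 1: r = r^2 * 18 mod 43 = 32^2 * 18 = 35*18 = 28
  bit 5 = 1: r = r^2 * 18 mod 43 = 28^2 * 18 = 10*18 = 8
  -> A = 8
B = 18^7 mod 43  (bits of 7 = 111)
  bit 0 = 1: r = r^2 * 18 mod 43 = 1^2 * 18 = 1*18 = 18
  bit 1 = 1: r = r^2 * 18 mod 43 = 18^2 * 18 = 23*18 = 27
  bit 2 = 1: r = r^2 * 18 mod 43 = 27^2 * 18 = 41*18 = 7
  -> B = 7
s = B^a = 7^39 mod 43  (bits of 39 = 100111)
  bit 0 = 1: r = r^2 * 7 mod 43 = 1^2 * 7 = 1*7 = 7
  bit 1 = 0: r = r^2 mod 43 = 7^2 = 6
  bit 2 = 0: r = r^2 mod 43 = 6^2 = 36
  bit 3 = 1: r = r^2 * 7 mod 43 = 36^2 * 7 = 6*7 = 42
  bit 4 = 1: r = r^2 * 7 mod 43 = 42^2 * 7 = 1*7 = 7
  bit 5 = 1: r = r^2 * 7 mod 43 = 7^2 * 7 = 6*7 = 42
  -> s = B^a = 42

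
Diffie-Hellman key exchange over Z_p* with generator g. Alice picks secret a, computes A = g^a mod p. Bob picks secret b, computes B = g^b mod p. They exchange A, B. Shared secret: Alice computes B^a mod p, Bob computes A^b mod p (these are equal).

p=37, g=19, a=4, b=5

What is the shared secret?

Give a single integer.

Answer: 9

Derivation:
A = 19^4 mod 37  (bits of 4 = 100)
  bit 0 = 1: r = r^2 * 19 mod 37 = 1^2 * 19 = 1*19 = 19
  bit 1 = 0: r = r^2 mod 37 = 19^2 = 28
  bit 2 = 0: r = r^2 mod 37 = 28^2 = 7
  -> A = 7
B = 19^5 mod 37  (bits of 5 = 101)
  bit 0 = 1: r = r^2 * 19 mod 37 = 1^2 * 19 = 1*19 = 19
  bit 1 = 0: r = r^2 mod 37 = 19^2 = 28
  bit 2 = 1: r = r^2 * 19 mod 37 = 28^2 * 19 = 7*19 = 22
  -> B = 22
s = B^a = 22^4 mod 37  (bits of 4 = 100)
  bit 0 = 1: r = r^2 * 22 mod 37 = 1^2 * 22 = 1*22 = 22
  bit 1 = 0: r = r^2 mod 37 = 22^2 = 3
  bit 2 = 0: r = r^2 mod 37 = 3^2 = 9
  -> s = B^a = 9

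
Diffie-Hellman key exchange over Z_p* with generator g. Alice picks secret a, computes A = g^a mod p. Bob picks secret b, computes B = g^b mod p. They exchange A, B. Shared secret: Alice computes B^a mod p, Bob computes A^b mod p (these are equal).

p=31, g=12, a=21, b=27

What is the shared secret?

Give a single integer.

Answer: 27

Derivation:
A = 12^21 mod 31  (bits of 21 = 10101)
  bit 0 = 1: r = r^2 * 12 mod 31 = 1^2 * 12 = 1*12 = 12
  bit 1 = 0: r = r^2 mod 31 = 12^2 = 20
  bit 2 = 1: r = r^2 * 12 mod 31 = 20^2 * 12 = 28*12 = 26
  bit 3 = 0: r = r^2 mod 31 = 26^2 = 25
  bit 4 = 1: r = r^2 * 12 mod 31 = 25^2 * 12 = 5*12 = 29
  -> A = 29
B = 12^27 mod 31  (bits of 27 = 11011)
  bit 0 = 1: r = r^2 * 12 mod 31 = 1^2 * 12 = 1*12 = 12
  bit 1 = 1: r = r^2 * 12 mod 31 = 12^2 * 12 = 20*12 = 23
  bit 2 = 0: r = r^2 mod 31 = 23^2 = 2
  bit 3 = 1: r = r^2 * 12 mod 31 = 2^2 * 12 = 4*12 = 17
  bit 4 = 1: r = r^2 * 12 mod 31 = 17^2 * 12 = 10*12 = 27
  -> B = 27
s = B^a = 27^21 mod 31  (bits of 21 = 10101)
  bit 0 = 1: r = r^2 * 27 mod 31 = 1^2 * 27 = 1*27 = 27
  bit 1 = 0: r = r^2 mod 31 = 27^2 = 16
  bit 2 = 1: r = r^2 * 27 mod 31 = 16^2 * 27 = 8*27 = 30
  bit 3 = 0: r = r^2 mod 31 = 30^2 = 1
  bit 4 = 1: r = r^2 * 27 mod 31 = 1^2 * 27 = 1*27 = 27
  -> s = B^a = 27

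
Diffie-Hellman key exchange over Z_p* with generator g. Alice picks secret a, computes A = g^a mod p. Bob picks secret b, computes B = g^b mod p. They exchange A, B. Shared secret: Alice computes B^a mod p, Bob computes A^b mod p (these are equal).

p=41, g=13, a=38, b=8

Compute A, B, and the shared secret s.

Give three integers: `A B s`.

Answer: 33 10 16

Derivation:
A = 13^38 mod 41  (bits of 38 = 100110)
  bit 0 = 1: r = r^2 * 13 mod 41 = 1^2 * 13 = 1*13 = 13
  bit 1 = 0: r = r^2 mod 41 = 13^2 = 5
  bit 2 = 0: r = r^2 mod 41 = 5^2 = 25
  bit 3 = 1: r = r^2 * 13 mod 41 = 25^2 * 13 = 10*13 = 7
  bit 4 = 1: r = r^2 * 13 mod 41 = 7^2 * 13 = 8*13 = 22
  bit 5 = 0: r = r^2 mod 41 = 22^2 = 33
  -> A = 33
B = 13^8 mod 41  (bits of 8 = 1000)
  bit 0 = 1: r = r^2 * 13 mod 41 = 1^2 * 13 = 1*13 = 13
  bit 1 = 0: r = r^2 mod 41 = 13^2 = 5
  bit 2 = 0: r = r^2 mod 41 = 5^2 = 25
  bit 3 = 0: r = r^2 mod 41 = 25^2 = 10
  -> B = 10
s = B^a = 10^38 mod 41  (bits of 38 = 100110)
  bit 0 = 1: r = r^2 * 10 mod 41 = 1^2 * 10 = 1*10 = 10
  bit 1 = 0: r = r^2 mod 41 = 10^2 = 18
  bit 2 = 0: r = r^2 mod 41 = 18^2 = 37
  bit 3 = 1: r = r^2 * 10 mod 41 = 37^2 * 10 = 16*10 = 37
  bit 4 = 1: r = r^2 * 10 mod 41 = 37^2 * 10 = 16*10 = 37
  bit 5 = 0: r = r^2 mod 41 = 37^2 = 16
  -> s = B^a = 16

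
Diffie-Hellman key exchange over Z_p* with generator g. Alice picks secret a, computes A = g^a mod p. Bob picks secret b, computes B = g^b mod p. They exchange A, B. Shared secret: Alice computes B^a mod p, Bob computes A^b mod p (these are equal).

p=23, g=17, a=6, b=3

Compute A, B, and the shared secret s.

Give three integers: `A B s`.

A = 17^6 mod 23  (bits of 6 = 110)
  bit 0 = 1: r = r^2 * 17 mod 23 = 1^2 * 17 = 1*17 = 17
  bit 1 = 1: r = r^2 * 17 mod 23 = 17^2 * 17 = 13*17 = 14
  bit 2 = 0: r = r^2 mod 23 = 14^2 = 12
  -> A = 12
B = 17^3 mod 23  (bits of 3 = 11)
  bit 0 = 1: r = r^2 * 17 mod 23 = 1^2 * 17 = 1*17 = 17
  bit 1 = 1: r = r^2 * 17 mod 23 = 17^2 * 17 = 13*17 = 14
  -> B = 14
s = B^a = 14^6 mod 23  (bits of 6 = 110)
  bit 0 = 1: r = r^2 * 14 mod 23 = 1^2 * 14 = 1*14 = 14
  bit 1 = 1: r = r^2 * 14 mod 23 = 14^2 * 14 = 12*14 = 7
  bit 2 = 0: r = r^2 mod 23 = 7^2 = 3
  -> s = B^a = 3

Answer: 12 14 3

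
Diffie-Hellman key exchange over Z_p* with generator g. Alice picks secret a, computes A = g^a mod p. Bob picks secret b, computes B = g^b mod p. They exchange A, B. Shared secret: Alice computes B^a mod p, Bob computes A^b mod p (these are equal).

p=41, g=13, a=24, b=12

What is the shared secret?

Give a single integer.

Answer: 10

Derivation:
A = 13^24 mod 41  (bits of 24 = 11000)
  bit 0 = 1: r = r^2 * 13 mod 41 = 1^2 * 13 = 1*13 = 13
  bit 1 = 1: r = r^2 * 13 mod 41 = 13^2 * 13 = 5*13 = 24
  bit 2 = 0: r = r^2 mod 41 = 24^2 = 2
  bit 3 = 0: r = r^2 mod 41 = 2^2 = 4
  bit 4 = 0: r = r^2 mod 41 = 4^2 = 16
  -> A = 16
B = 13^12 mod 41  (bits of 12 = 1100)
  bit 0 = 1: r = r^2 * 13 mod 41 = 1^2 * 13 = 1*13 = 13
  bit 1 = 1: r = r^2 * 13 mod 41 = 13^2 * 13 = 5*13 = 24
  bit 2 = 0: r = r^2 mod 41 = 24^2 = 2
  bit 3 = 0: r = r^2 mod 41 = 2^2 = 4
  -> B = 4
s = B^a = 4^24 mod 41  (bits of 24 = 11000)
  bit 0 = 1: r = r^2 * 4 mod 41 = 1^2 * 4 = 1*4 = 4
  bit 1 = 1: r = r^2 * 4 mod 41 = 4^2 * 4 = 16*4 = 23
  bit 2 = 0: r = r^2 mod 41 = 23^2 = 37
  bit 3 = 0: r = r^2 mod 41 = 37^2 = 16
  bit 4 = 0: r = r^2 mod 41 = 16^2 = 10
  -> s = B^a = 10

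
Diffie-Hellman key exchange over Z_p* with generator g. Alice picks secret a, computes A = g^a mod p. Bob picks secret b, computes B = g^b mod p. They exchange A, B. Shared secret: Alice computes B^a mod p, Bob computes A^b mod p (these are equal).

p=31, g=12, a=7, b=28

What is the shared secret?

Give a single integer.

Answer: 19

Derivation:
A = 12^7 mod 31  (bits of 7 = 111)
  bit 0 = 1: r = r^2 * 12 mod 31 = 1^2 * 12 = 1*12 = 12
  bit 1 = 1: r = r^2 * 12 mod 31 = 12^2 * 12 = 20*12 = 23
  bit 2 = 1: r = r^2 * 12 mod 31 = 23^2 * 12 = 2*12 = 24
  -> A = 24
B = 12^28 mod 31  (bits of 28 = 11100)
  bit 0 = 1: r = r^2 * 12 mod 31 = 1^2 * 12 = 1*12 = 12
  bit 1 = 1: r = r^2 * 12 mod 31 = 12^2 * 12 = 20*12 = 23
  bit 2 = 1: r = r^2 * 12 mod 31 = 23^2 * 12 = 2*12 = 24
  bit 3 = 0: r = r^2 mod 31 = 24^2 = 18
  bit 4 = 0: r = r^2 mod 31 = 18^2 = 14
  -> B = 14
s = B^a = 14^7 mod 31  (bits of 7 = 111)
  bit 0 = 1: r = r^2 * 14 mod 31 = 1^2 * 14 = 1*14 = 14
  bit 1 = 1: r = r^2 * 14 mod 31 = 14^2 * 14 = 10*14 = 16
  bit 2 = 1: r = r^2 * 14 mod 31 = 16^2 * 14 = 8*14 = 19
  -> s = B^a = 19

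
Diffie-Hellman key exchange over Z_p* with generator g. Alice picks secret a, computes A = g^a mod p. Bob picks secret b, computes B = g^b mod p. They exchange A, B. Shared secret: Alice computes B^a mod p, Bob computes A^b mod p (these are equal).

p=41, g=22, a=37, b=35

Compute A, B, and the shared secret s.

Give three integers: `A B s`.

A = 22^37 mod 41  (bits of 37 = 100101)
  bit 0 = 1: r = r^2 * 22 mod 41 = 1^2 * 22 = 1*22 = 22
  bit 1 = 0: r = r^2 mod 41 = 22^2 = 33
  bit 2 = 0: r = r^2 mod 41 = 33^2 = 23
  bit 3 = 1: r = r^2 * 22 mod 41 = 23^2 * 22 = 37*22 = 35
  bit 4 = 0: r = r^2 mod 41 = 35^2 = 36
  bit 5 = 1: r = r^2 * 22 mod 41 = 36^2 * 22 = 25*22 = 17
  -> A = 17
B = 22^35 mod 41  (bits of 35 = 100011)
  bit 0 = 1: r = r^2 * 22 mod 41 = 1^2 * 22 = 1*22 = 22
  bit 1 = 0: r = r^2 mod 41 = 22^2 = 33
  bit 2 = 0: r = r^2 mod 41 = 33^2 = 23
  bit 3 = 0: r = r^2 mod 41 = 23^2 = 37
  bit 4 = 1: r = r^2 * 22 mod 41 = 37^2 * 22 = 16*22 = 24
  bit 5 = 1: r = r^2 * 22 mod 41 = 24^2 * 22 = 2*22 = 3
  -> B = 3
s = B^a = 3^37 mod 41  (bits of 37 = 100101)
  bit 0 = 1: r = r^2 * 3 mod 41 = 1^2 * 3 = 1*3 = 3
  bit 1 = 0: r = r^2 mod 41 = 3^2 = 9
  bit 2 = 0: r = r^2 mod 41 = 9^2 = 40
  bit 3 = 1: r = r^2 * 3 mod 41 = 40^2 * 3 = 1*3 = 3
  bit 4 = 0: r = r^2 mod 41 = 3^2 = 9
  bit 5 = 1: r = r^2 * 3 mod 41 = 9^2 * 3 = 40*3 = 38
  -> s = B^a = 38

Answer: 17 3 38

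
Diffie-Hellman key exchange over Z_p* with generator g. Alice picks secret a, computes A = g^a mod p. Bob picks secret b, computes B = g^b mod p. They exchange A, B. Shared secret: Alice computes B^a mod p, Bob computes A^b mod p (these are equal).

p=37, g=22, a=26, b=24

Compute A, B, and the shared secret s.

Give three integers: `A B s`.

A = 22^26 mod 37  (bits of 26 = 11010)
  bit 0 = 1: r = r^2 * 22 mod 37 = 1^2 * 22 = 1*22 = 22
  bit 1 = 1: r = r^2 * 22 mod 37 = 22^2 * 22 = 3*22 = 29
  bit 2 = 0: r = r^2 mod 37 = 29^2 = 27
  bit 3 = 1: r = r^2 * 22 mod 37 = 27^2 * 22 = 26*22 = 17
  bit 4 = 0: r = r^2 mod 37 = 17^2 = 30
  -> A = 30
B = 22^24 mod 37  (bits of 24 = 11000)
  bit 0 = 1: r = r^2 * 22 mod 37 = 1^2 * 22 = 1*22 = 22
  bit 1 = 1: r = r^2 * 22 mod 37 = 22^2 * 22 = 3*22 = 29
  bit 2 = 0: r = r^2 mod 37 = 29^2 = 27
  bit 3 = 0: r = r^2 mod 37 = 27^2 = 26
  bit 4 = 0: r = r^2 mod 37 = 26^2 = 10
  -> B = 10
s = B^a = 10^26 mod 37  (bits of 26 = 11010)
  bit 0 = 1: r = r^2 * 10 mod 37 = 1^2 * 10 = 1*10 = 10
  bit 1 = 1: r = r^2 * 10 mod 37 = 10^2 * 10 = 26*10 = 1
  bit 2 = 0: r = r^2 mod 37 = 1^2 = 1
  bit 3 = 1: r = r^2 * 10 mod 37 = 1^2 * 10 = 1*10 = 10
  bit 4 = 0: r = r^2 mod 37 = 10^2 = 26
  -> s = B^a = 26

Answer: 30 10 26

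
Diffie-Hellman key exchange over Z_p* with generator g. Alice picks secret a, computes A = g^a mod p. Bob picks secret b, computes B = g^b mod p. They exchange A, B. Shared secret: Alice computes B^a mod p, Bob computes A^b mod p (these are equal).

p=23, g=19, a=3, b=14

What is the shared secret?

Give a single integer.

Answer: 13

Derivation:
A = 19^3 mod 23  (bits of 3 = 11)
  bit 0 = 1: r = r^2 * 19 mod 23 = 1^2 * 19 = 1*19 = 19
  bit 1 = 1: r = r^2 * 19 mod 23 = 19^2 * 19 = 16*19 = 5
  -> A = 5
B = 19^14 mod 23  (bits of 14 = 1110)
  bit 0 = 1: r = r^2 * 19 mod 23 = 1^2 * 19 = 1*19 = 19
  bit 1 = 1: r = r^2 * 19 mod 23 = 19^2 * 19 = 16*19 = 5
  bit 2 = 1: r = r^2 * 19 mod 23 = 5^2 * 19 = 2*19 = 15
  bit 3 = 0: r = r^2 mod 23 = 15^2 = 18
  -> B = 18
s = B^a = 18^3 mod 23  (bits of 3 = 11)
  bit 0 = 1: r = r^2 * 18 mod 23 = 1^2 * 18 = 1*18 = 18
  bit 1 = 1: r = r^2 * 18 mod 23 = 18^2 * 18 = 2*18 = 13
  -> s = B^a = 13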